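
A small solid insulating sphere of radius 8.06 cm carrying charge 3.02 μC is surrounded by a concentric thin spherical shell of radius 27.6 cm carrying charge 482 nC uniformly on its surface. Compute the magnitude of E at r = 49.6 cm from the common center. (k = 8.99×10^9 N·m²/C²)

|E| ≈ 1.28e5 N/C

Symmetry ⇒ E = E(r) r̂. Gaussian sphere of radius r = 49.6 cm (r > 27.6 cm, enclosing both).
Q_enc = (3.02 μC) + (482 nC) = 3.502×10^-6 C.
Since E is radial and uniform over the Gaussian sphere, Φ = E·4πr² = Q_enc/ε₀.
E = k|Q_enc|/r² = (8.99×10^9)(3.502×10^-6)/(0.496)² = 1.28×10^5 N/C.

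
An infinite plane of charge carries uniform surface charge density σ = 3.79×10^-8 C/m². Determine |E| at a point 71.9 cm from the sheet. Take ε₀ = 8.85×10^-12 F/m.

The symmetry is planar: E is normal to the sheet and the same magnitude on both sides. Take a pillbox straddling the sheet with end-cap area A.
Only the two end caps contribute flux: Φ = 2EA. With Q_enc = σA, Gauss's law gives E = |σ|/(2ε₀).
E = |σ|/(2ε₀) = (3.79×10^-8)/(2·8.85×10^-12) = 2.14×10^3 N/C.

|E| = 2.14×10^3 N/C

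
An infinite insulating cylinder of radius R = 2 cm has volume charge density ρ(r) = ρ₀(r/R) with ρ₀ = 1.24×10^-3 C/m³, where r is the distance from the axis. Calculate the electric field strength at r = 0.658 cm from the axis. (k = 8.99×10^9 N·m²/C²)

1.01×10^5 N/C

Take a coaxial cylindrical Gaussian surface of radius r = 0.658 cm and length L (r < R).
λ_enc = ∫₀^r ρ(r')·2πr' dr' = (2πρ₀/R)·r^3/3 = 3.699×10^-8 C/m.
Gauss's law: E·2πrL = λ_enc L/ε₀.
E = 2k|λ_enc|/r = 2(8.99×10^9)(3.699×10^-8)/(0.00658) = 1.01×10^5 N/C.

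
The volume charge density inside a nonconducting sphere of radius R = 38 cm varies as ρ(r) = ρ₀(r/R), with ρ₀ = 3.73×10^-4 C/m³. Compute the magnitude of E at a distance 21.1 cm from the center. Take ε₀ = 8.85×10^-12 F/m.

Take a concentric spherical Gaussian surface of radius r = 21.1 cm (r < R).
Integrate the density: Q_enc = 4π ∫₀^r ρ₀(r'/R)^1 r'² dr' = 4πρ₀ r^4/(4·R) = 6.112e-6 C.
By Gauss's law, ∮E·dA = E·4πr² = Q_enc/ε₀.
E = |Q_enc|/(4πε₀r²) = (6.112×10^-6)/(4π·8.85×10^-12·(0.211)²) = 1.23×10^6 N/C.

E ≈ 1.23×10^6 V/m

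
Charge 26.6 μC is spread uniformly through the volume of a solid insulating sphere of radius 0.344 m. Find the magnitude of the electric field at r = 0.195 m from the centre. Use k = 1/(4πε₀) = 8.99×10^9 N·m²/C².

1.15×10^6 V/m

Symmetry ⇒ E = E(r) r̂. Gaussian sphere of radius r = 0.195 m (r < R).
Only the charge within r is enclosed: Q_enc = Q·(r/R)³ = (26.6 μC)·(0.195 m/0.344 m)³ = 4.845×10^-6 C.
By Gauss's law, ∮E·dA = E·4πr² = Q_enc/ε₀.
E = k|Q_enc|/r² = (8.99×10^9)(4.845×10^-6)/(0.195)² = 1.15e6 N/C.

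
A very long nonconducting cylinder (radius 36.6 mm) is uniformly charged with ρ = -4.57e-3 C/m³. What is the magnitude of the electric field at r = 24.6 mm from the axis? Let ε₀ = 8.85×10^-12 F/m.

E = 6.35e6 N/C

By cylindrical symmetry E is radial; use a coaxial Gaussian cylinder of radius 24.6 mm and length L (r < R).
Charge inside radius r per length L is ρ·πr²·L, so λ_enc = ρπr² = -8.688×10^-6 C/m.
Gauss's law: E·2πrL = λ_enc L/ε₀.
E = |λ_enc|/(2πε₀r) = (8.688e-6)/(2π·8.85×10^-12·0.0246) = 6.35×10^6 N/C.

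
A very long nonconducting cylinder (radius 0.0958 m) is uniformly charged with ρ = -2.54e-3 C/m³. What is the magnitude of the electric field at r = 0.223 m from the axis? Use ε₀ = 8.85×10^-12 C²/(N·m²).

5.91×10^6 N/C

Choose a coaxial cylinder of radius r = 0.223 m (arbitrary length L) as the Gaussian surface (r > 0.0958 m, full cross-section enclosed).
λ_enc = ρ·πR² = (-2.54×10^-3)π(0.0958)² = -7.323e-5 C/m.
Applying ∮E·dA = Q_enc/ε₀ with the end caps contributing no flux:
E = |λ_enc|/(2πε₀r) = (7.323e-5)/(2π·8.85×10^-12·0.223) = 5.91e6 N/C.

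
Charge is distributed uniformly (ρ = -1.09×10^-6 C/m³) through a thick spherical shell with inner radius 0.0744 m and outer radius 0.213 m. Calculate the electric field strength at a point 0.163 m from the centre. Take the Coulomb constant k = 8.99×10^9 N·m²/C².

Use a concentric Gaussian sphere at r = 0.163 m (within the shell material, 0.0744 m < r < 0.213 m).
Only the shell between 0.0744 m and r is enclosed: Q_enc = ρ·(4π/3)(r³ − a³) = (-1.09e-6)·(4π/3)·((0.163)³ − (0.0744)³) = -1.789×10^-8 C.
By Gauss's law, ∮E·dA = E·4πr² = Q_enc/ε₀.
E = k|Q_enc|/r² = (8.99×10^9)(1.789×10^-8)/(0.163)² = 6.05×10^3 N/C.

E ≈ 6.05×10^3 V/m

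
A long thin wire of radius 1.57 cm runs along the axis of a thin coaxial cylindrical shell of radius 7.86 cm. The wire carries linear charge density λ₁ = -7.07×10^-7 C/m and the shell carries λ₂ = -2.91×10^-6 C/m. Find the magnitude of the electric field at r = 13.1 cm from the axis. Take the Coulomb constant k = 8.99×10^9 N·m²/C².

|E| ≈ 4.96×10^5 N/C

Choose a coaxial cylinder of radius r = 13.1 cm (arbitrary length L) as the Gaussian surface (r > 7.86 cm, enclosing both).
λ_enc = λ₁ + λ₂ = (-7.07×10^-7) + (-2.91×10^-6) = -3.617×10^-6 C/m.
Since E is radial and uniform over the curved surface, Φ = E·2πrL = Q_enc/ε₀ = λ_enc L/ε₀.
E = 2k|λ_enc|/r = 2(8.99×10^9)(3.617×10^-6)/(0.131) = 4.96e5 N/C.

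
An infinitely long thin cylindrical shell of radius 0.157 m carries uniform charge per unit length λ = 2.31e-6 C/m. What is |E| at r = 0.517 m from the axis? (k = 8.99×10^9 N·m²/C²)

|E| ≈ 8.03×10^4 V/m

Take a coaxial cylindrical Gaussian surface of radius r = 0.517 m and length L (r > 0.157 m).
The full line charge is enclosed: λ_enc = 2.31×10^-6 C/m.
By Gauss's law (flux through the curved wall only), E·2πrL = λ_enc L/ε₀.
E = 2k|λ_enc|/r = 2(8.99×10^9)(2.31e-6)/(0.517) = 8.03×10^4 N/C.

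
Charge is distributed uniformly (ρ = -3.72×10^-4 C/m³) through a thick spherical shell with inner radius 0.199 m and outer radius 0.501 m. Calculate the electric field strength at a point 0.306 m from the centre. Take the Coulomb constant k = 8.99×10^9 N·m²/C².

|E| ≈ 3.11e6 N/C

Symmetry ⇒ E = E(r) r̂. Gaussian sphere of radius r = 0.306 m (within the shell material, 0.199 m < r < 0.501 m).
Enclosed charge is the volume from a to r: Q_enc = (4π/3)ρ(r³ − a³) = -3.237×10^-5 C.
Applying ∮E·dA = Q_enc/ε₀ with Φ = E(4πr²):
E = k|Q_enc|/r² = (8.99×10^9)(3.237×10^-5)/(0.306)² = 3.11e6 N/C.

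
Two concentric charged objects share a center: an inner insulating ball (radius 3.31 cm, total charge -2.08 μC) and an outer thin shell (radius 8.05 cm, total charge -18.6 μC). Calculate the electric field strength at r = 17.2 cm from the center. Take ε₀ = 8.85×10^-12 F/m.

Take a concentric spherical Gaussian surface of radius r = 17.2 cm (r > 8.05 cm, enclosing both).
Q_enc = (-2.08 μC) + (-18.6 μC) = -2.068e-5 C.
Applying ∮E·dA = Q_enc/ε₀ with Φ = E(4πr²):
E = |Q_enc|/(4πε₀r²) = (2.068×10^-5)/(4π·8.85×10^-12·(0.172)²) = 6.29e6 N/C.

E ≈ 6.29e6 N/C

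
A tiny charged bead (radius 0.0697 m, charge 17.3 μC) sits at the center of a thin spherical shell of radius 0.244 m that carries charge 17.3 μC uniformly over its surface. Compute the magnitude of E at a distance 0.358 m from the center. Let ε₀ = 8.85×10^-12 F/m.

Symmetry ⇒ E = E(r) r̂. Gaussian sphere of radius r = 0.358 m (r > 0.244 m, enclosing both).
Q_enc = (17.3 μC) + (17.3 μC) = 3.46e-5 C.
Gauss's law: E·4πr² = Q_enc/ε₀.
E = |Q_enc|/(4πε₀r²) = (3.46e-5)/(4π·8.85×10^-12·(0.358)²) = 2.43×10^6 N/C.

|E| = 2.43e6 N/C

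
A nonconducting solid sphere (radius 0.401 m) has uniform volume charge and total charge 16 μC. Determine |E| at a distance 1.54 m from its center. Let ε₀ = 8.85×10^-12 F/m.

E = 6.07×10^4 N/C

Take a concentric spherical Gaussian surface of radius r = 1.54 m (r > R, so the entire charge is enclosed).
Q_enc = 16 μC = 1.60e-5 C.
Gauss's law: E·4πr² = Q_enc/ε₀.
E = |Q_enc|/(4πε₀r²) = (1.60×10^-5)/(4π·8.85×10^-12·(1.54)²) = 6.07e4 N/C.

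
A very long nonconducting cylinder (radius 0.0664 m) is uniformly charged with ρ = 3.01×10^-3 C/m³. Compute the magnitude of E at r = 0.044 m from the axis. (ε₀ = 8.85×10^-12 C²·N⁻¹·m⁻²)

Coaxial Gaussian cylinder, radius r = 0.044 m, length L (r < R).
Charge inside radius r per length L is ρ·πr²·L, so λ_enc = ρπr² = 1.831×10^-5 C/m.
Gauss's law: E·2πrL = λ_enc L/ε₀.
E = |λ_enc|/(2πε₀r) = (1.831e-5)/(2π·8.85×10^-12·0.044) = 7.48×10^6 N/C.

|E| ≈ 7.48e6 N/C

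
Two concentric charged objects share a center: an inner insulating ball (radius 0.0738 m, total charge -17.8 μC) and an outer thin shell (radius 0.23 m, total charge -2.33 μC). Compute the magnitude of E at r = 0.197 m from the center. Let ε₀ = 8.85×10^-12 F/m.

|E| ≈ 4.12×10^6 N/C

By spherical symmetry E is radial; choose a Gaussian sphere of radius r = 0.197 m (between the bodies, 0.0738 m < r < 0.23 m).
The shell at 0.23 m lies outside the Gaussian surface, so Q_enc = -17.8 μC = -1.78e-5 C.
Since E is radial and uniform over the Gaussian sphere, Φ = E·4πr² = Q_enc/ε₀.
E = |Q_enc|/(4πε₀r²) = (1.78×10^-5)/(4π·8.85×10^-12·(0.197)²) = 4.12e6 N/C.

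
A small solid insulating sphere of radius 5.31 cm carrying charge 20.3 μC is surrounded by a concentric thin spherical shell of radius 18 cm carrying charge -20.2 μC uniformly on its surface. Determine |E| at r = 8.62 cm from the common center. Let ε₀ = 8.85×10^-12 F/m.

Use a concentric Gaussian sphere at r = 8.62 cm (between the bodies, 5.31 cm < r < 18 cm).
The shell at 18 cm lies outside the Gaussian surface, so Q_enc = 20.3 μC = 2.03×10^-5 C.
Since E is radial and uniform over the Gaussian sphere, Φ = E·4πr² = Q_enc/ε₀.
E = |Q_enc|/(4πε₀r²) = (2.03×10^-5)/(4π·8.85×10^-12·(0.0862)²) = 2.46e7 N/C.

E ≈ 2.46e7 N/C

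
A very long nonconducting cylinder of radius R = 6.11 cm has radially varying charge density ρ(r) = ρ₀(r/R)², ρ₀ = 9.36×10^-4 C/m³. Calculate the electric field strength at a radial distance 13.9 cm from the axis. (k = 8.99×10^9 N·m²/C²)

7.10×10^5 V/m

Coaxial Gaussian cylinder, radius r = 13.9 cm, length L (r > R, full charge per length enclosed).
λ_enc = 2π ∫₀^R ρ₀(r'/R)^2 r' dr' = 2πρ₀R²/4 = 5.489×10^-6 C/m.
Since E is radial and uniform over the curved surface, Φ = E·2πrL = Q_enc/ε₀ = λ_enc L/ε₀.
E = 2k|λ_enc|/r = 2(8.99×10^9)(5.489×10^-6)/(0.139) = 7.10×10^5 N/C.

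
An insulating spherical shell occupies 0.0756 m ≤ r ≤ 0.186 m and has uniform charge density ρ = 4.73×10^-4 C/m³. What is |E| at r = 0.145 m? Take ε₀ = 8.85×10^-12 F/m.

2.22e6 V/m

Take a concentric spherical Gaussian surface of radius r = 0.145 m (within the shell material, 0.0756 m < r < 0.186 m).
Enclosed charge is the volume from a to r: Q_enc = (4π/3)ρ(r³ − a³) = 5.184e-6 C.
By Gauss's law, ∮E·dA = E·4πr² = Q_enc/ε₀.
E = |Q_enc|/(4πε₀r²) = (5.184e-6)/(4π·8.85×10^-12·(0.145)²) = 2.22×10^6 N/C.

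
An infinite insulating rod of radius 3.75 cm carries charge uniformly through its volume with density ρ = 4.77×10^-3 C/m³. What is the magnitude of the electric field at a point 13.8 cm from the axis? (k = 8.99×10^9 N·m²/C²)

E ≈ 2.75e6 N/C

Coaxial Gaussian cylinder, radius r = 13.8 cm, length L (r > 3.75 cm, full cross-section enclosed).
λ_enc = ρ·πR² = (4.77×10^-3)π(0.0375)² = 2.107×10^-5 C/m.
Gauss's law: E·2πrL = λ_enc L/ε₀.
E = 2k|λ_enc|/r = 2(8.99×10^9)(2.107×10^-5)/(0.138) = 2.75×10^6 N/C.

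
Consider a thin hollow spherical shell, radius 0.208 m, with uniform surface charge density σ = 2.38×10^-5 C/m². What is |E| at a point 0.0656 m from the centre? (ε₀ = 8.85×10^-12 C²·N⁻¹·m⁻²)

|E| = 0 V/m

Take a concentric spherical Gaussian surface of radius r = 0.0656 m (inside the shell, r < 0.208 m).
All the charge is outside the Gaussian surface: Q_enc = 0, hence E = 0 everywhere inside the shell.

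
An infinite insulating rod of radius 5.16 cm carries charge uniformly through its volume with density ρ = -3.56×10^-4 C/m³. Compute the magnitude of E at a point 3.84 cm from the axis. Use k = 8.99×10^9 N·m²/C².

Take a coaxial cylindrical Gaussian surface of radius r = 3.84 cm and length L (r < R).
Enclosed charge per unit length: λ_enc = ρ·πr² = (-3.56×10^-4)π(0.0384)² = -1.649e-6 C/m.
Applying ∮E·dA = Q_enc/ε₀ with the end caps contributing no flux:
E = 2k|λ_enc|/r = 2(8.99×10^9)(1.649×10^-6)/(0.0384) = 7.72×10^5 N/C.

|E| ≈ 7.72×10^5 N/C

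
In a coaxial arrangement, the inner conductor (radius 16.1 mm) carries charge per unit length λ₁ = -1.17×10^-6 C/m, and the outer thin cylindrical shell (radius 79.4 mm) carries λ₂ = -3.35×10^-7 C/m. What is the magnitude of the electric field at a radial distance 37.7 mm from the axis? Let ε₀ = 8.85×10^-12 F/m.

|E| = 5.58×10^5 N/C

By cylindrical symmetry E is radial; use a coaxial Gaussian cylinder of radius 37.7 mm and length L (between the conductors, 16.1 mm < r < 79.4 mm).
Only the inner wire is enclosed; the outer shell contributes nothing inside itself. λ_enc = λ₁ = -1.17×10^-6 C/m.
Gauss's law: E·2πrL = λ_enc L/ε₀.
E = |λ_enc|/(2πε₀r) = (1.17×10^-6)/(2π·8.85×10^-12·0.0377) = 5.58×10^5 N/C.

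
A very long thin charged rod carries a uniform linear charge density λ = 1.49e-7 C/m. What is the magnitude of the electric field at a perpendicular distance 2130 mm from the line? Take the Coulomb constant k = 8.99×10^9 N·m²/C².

Choose a coaxial cylinder of radius r = 2130 mm (arbitrary length L) as the Gaussian surface.
Q_enc = λL, so λ_enc = 1.49×10^-7 C/m.
Since E is radial and uniform over the curved surface, Φ = E·2πrL = Q_enc/ε₀ = λ_enc L/ε₀.
E = 2k|λ_enc|/r = 2(8.99×10^9)(1.49×10^-7)/(2.13) = 1.26×10^3 N/C.

E = 1.26e3 N/C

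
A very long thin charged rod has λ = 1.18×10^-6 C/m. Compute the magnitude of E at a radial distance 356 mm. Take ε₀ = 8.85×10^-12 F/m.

5.96e4 N/C

Coaxial Gaussian cylinder, radius r = 356 mm, length L.
Q_enc = λL, so λ_enc = 1.18×10^-6 C/m.
Since E is radial and uniform over the curved surface, Φ = E·2πrL = Q_enc/ε₀ = λ_enc L/ε₀.
E = |λ_enc|/(2πε₀r) = (1.18×10^-6)/(2π·8.85×10^-12·0.356) = 5.96×10^4 N/C.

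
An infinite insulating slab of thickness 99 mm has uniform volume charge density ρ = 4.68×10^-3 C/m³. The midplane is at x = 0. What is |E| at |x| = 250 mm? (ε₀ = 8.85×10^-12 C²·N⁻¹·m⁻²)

E ≈ 2.62×10^7 V/m

The point |x| = 250 mm lies outside the slab (half-thickness 0.0495 m). A symmetric pillbox spanning the full slab encloses Q_enc = ρ·d·A.
Flux = 2EA ⇒ E = |ρ|d/(2ε₀), independent of distance outside.
E = (4.68e-3)(0.099)/(2·8.85×10^-12) = 2.62e7 N/C.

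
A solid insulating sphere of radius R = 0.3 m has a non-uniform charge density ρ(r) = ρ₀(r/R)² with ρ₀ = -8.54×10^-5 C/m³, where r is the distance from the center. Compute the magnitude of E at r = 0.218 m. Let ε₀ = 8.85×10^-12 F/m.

2.22×10^5 N/C

Symmetry ⇒ E = E(r) r̂. Gaussian sphere of radius r = 0.218 m (r < R).
Q_enc = ∫₀^r ρ(r')·4πr'² dr' = (4πρ₀/R²) ∫₀^r r'^4 dr' = 4πρ₀ r^5/(5·R²) = -1.174×10^-6 C.
Since E is radial and uniform over the Gaussian sphere, Φ = E·4πr² = Q_enc/ε₀.
E = |Q_enc|/(4πε₀r²) = (1.174e-6)/(4π·8.85×10^-12·(0.218)²) = 2.22e5 N/C.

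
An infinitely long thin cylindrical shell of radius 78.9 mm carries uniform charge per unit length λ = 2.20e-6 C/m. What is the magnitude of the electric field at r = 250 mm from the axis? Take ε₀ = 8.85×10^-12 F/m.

|E| ≈ 1.58×10^5 V/m

By cylindrical symmetry E is radial; use a coaxial Gaussian cylinder of radius 250 mm and length L (r > 78.9 mm).
The full line charge is enclosed: λ_enc = 2.20×10^-6 C/m.
Applying ∮E·dA = Q_enc/ε₀ with the end caps contributing no flux:
E = |λ_enc|/(2πε₀r) = (2.20×10^-6)/(2π·8.85×10^-12·0.25) = 1.58×10^5 N/C.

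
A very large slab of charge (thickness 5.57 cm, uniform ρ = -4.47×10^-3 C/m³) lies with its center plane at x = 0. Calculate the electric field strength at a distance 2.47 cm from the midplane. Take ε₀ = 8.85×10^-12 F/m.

By symmetry E is perpendicular to the slab. A Gaussian pillbox from −2.47 cm to +2.47 cm (face area A) lies entirely within the slab.
Q_enc = ρ·(2x)·A and flux = 2EA, so 2EA = 2ρxA/ε₀ ⇒ E = |ρ|x/ε₀.
E = (4.47×10^-3)(0.0247)/(8.85×10^-12) = 1.25e7 N/C.

|E| = 1.25×10^7 N/C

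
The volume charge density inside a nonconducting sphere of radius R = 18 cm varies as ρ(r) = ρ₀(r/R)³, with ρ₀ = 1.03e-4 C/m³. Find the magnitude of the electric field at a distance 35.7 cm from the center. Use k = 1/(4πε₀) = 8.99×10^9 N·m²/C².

8.87×10^4 N/C

Use a concentric Gaussian sphere at r = 35.7 cm (r > R, all charge enclosed).
Q_enc = 4π ∫₀^R ρ₀(r'/R)^3 r'² dr' = 4πρ₀R³/6 = 1.258×10^-6 C.
Applying ∮E·dA = Q_enc/ε₀ with Φ = E(4πr²):
E = k|Q_enc|/r² = (8.99×10^9)(1.258×10^-6)/(0.357)² = 8.87e4 N/C.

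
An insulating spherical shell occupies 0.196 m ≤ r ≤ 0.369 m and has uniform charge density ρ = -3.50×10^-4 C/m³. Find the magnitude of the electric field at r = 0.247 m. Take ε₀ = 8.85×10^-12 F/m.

E = 1.63e6 N/C

By spherical symmetry E is radial; choose a Gaussian sphere of radius r = 0.247 m (within the shell material, 0.196 m < r < 0.369 m).
Enclosed charge is the volume from a to r: Q_enc = (4π/3)ρ(r³ − a³) = -1.105×10^-5 C.
Since E is radial and uniform over the Gaussian sphere, Φ = E·4πr² = Q_enc/ε₀.
E = |Q_enc|/(4πε₀r²) = (1.105×10^-5)/(4π·8.85×10^-12·(0.247)²) = 1.63×10^6 N/C.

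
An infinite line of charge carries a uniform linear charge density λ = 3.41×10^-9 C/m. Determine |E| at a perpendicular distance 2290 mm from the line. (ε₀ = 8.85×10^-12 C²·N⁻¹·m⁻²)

Coaxial Gaussian cylinder, radius r = 2290 mm, length L.
Q_enc = λL, so λ_enc = 3.41×10^-9 C/m.
Since E is radial and uniform over the curved surface, Φ = E·2πrL = Q_enc/ε₀ = λ_enc L/ε₀.
E = |λ_enc|/(2πε₀r) = (3.41e-9)/(2π·8.85×10^-12·2.29) = 26.8 N/C.

E ≈ 26.8 N/C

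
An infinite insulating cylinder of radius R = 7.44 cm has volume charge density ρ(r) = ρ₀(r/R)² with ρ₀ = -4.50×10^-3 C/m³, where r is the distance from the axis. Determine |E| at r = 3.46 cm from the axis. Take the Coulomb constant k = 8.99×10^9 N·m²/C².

|E| = 9.51e5 N/C

Choose a coaxial cylinder of radius r = 3.46 cm (arbitrary length L) as the Gaussian surface (r < R).
λ_enc = ∫₀^r ρ(r')·2πr' dr' = (2πρ₀/R²)·r^4/4 = -1.83e-6 C/m.
By Gauss's law (flux through the curved wall only), E·2πrL = λ_enc L/ε₀.
E = 2k|λ_enc|/r = 2(8.99×10^9)(1.83×10^-6)/(0.0346) = 9.51×10^5 N/C.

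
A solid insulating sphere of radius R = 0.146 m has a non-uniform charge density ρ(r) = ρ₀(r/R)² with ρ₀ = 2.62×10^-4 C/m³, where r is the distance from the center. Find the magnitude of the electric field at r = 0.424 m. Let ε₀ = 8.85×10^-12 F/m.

1.02e5 V/m

By spherical symmetry E is radial; choose a Gaussian sphere of radius r = 0.424 m (r > R, all charge enclosed).
Q_enc = 4π ∫₀^R ρ₀(r'/R)^2 r'² dr' = 4πρ₀R³/5 = 2.049×10^-6 C.
Since E is radial and uniform over the Gaussian sphere, Φ = E·4πr² = Q_enc/ε₀.
E = |Q_enc|/(4πε₀r²) = (2.049×10^-6)/(4π·8.85×10^-12·(0.424)²) = 1.02e5 N/C.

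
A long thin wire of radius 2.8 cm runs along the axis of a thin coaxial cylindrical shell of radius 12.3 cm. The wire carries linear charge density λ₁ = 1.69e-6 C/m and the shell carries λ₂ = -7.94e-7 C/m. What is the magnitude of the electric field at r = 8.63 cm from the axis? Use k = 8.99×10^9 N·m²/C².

E = 3.52×10^5 N/C

Take a coaxial cylindrical Gaussian surface of radius r = 8.63 cm and length L (between the conductors, 2.8 cm < r < 12.3 cm).
The shell at 12.3 cm lies outside the Gaussian surface, so λ_enc = λ₁ = 1.69×10^-6 C/m.
Applying ∮E·dA = Q_enc/ε₀ with the end caps contributing no flux:
E = 2k|λ_enc|/r = 2(8.99×10^9)(1.69×10^-6)/(0.0863) = 3.52×10^5 N/C.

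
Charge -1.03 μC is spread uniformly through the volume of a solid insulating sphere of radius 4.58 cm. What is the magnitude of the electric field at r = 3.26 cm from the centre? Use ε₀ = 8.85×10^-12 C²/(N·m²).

Take a concentric spherical Gaussian surface of radius r = 3.26 cm (r < R).
Only the charge within r is enclosed: Q_enc = Q·(r/R)³ = (-1.03 μC)·(3.26 cm/4.58 cm)³ = -3.714e-7 C.
Since E is radial and uniform over the Gaussian sphere, Φ = E·4πr² = Q_enc/ε₀.
E = |Q_enc|/(4πε₀r²) = (3.714×10^-7)/(4π·8.85×10^-12·(0.0326)²) = 3.14e6 N/C.

|E| ≈ 3.14×10^6 V/m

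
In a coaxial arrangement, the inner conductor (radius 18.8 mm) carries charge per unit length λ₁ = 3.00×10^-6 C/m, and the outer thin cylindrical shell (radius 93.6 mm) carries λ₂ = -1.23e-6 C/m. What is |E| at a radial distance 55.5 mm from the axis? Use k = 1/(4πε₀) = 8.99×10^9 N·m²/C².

|E| ≈ 9.72e5 N/C

Coaxial Gaussian cylinder, radius r = 55.5 mm, length L (between the conductors, 18.8 mm < r < 93.6 mm).
The shell at 93.6 mm lies outside the Gaussian surface, so λ_enc = λ₁ = 3.00×10^-6 C/m.
Since E is radial and uniform over the curved surface, Φ = E·2πrL = Q_enc/ε₀ = λ_enc L/ε₀.
E = 2k|λ_enc|/r = 2(8.99×10^9)(3.00×10^-6)/(0.0555) = 9.72e5 N/C.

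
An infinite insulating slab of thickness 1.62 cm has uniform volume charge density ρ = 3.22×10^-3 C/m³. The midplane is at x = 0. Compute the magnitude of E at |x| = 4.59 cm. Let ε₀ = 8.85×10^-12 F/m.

|E| ≈ 2.95×10^6 V/m

The point |x| = 4.59 cm lies outside the slab (half-thickness 0.0081 m). A symmetric pillbox spanning the full slab encloses Q_enc = ρ·d·A.
Flux = 2EA ⇒ E = |ρ|d/(2ε₀), independent of distance outside.
E = (3.22×10^-3)(0.0162)/(2·8.85×10^-12) = 2.95×10^6 N/C.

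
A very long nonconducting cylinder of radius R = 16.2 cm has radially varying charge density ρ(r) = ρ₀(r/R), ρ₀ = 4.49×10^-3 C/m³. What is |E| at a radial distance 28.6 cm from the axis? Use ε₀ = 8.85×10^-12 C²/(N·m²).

|E| = 1.55×10^7 N/C

Take a coaxial cylindrical Gaussian surface of radius r = 28.6 cm and length L (r > R, full charge per length enclosed).
λ_enc = 2π ∫₀^R ρ₀(r'/R)^1 r' dr' = 2πρ₀R²/3 = 2.468×10^-4 C/m.
By Gauss's law (flux through the curved wall only), E·2πrL = λ_enc L/ε₀.
E = |λ_enc|/(2πε₀r) = (2.468e-4)/(2π·8.85×10^-12·0.286) = 1.55e7 N/C.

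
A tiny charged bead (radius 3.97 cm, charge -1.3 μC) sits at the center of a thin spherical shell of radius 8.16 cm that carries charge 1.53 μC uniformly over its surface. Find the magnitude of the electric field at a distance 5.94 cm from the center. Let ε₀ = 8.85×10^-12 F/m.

Take a concentric spherical Gaussian surface of radius r = 5.94 cm (between the bodies, 3.97 cm < r < 8.16 cm).
The shell at 8.16 cm lies outside the Gaussian surface, so Q_enc = -1.3 μC = -1.30e-6 C.
By Gauss's law, ∮E·dA = E·4πr² = Q_enc/ε₀.
E = |Q_enc|/(4πε₀r²) = (1.30×10^-6)/(4π·8.85×10^-12·(0.0594)²) = 3.31×10^6 N/C.

E ≈ 3.31×10^6 N/C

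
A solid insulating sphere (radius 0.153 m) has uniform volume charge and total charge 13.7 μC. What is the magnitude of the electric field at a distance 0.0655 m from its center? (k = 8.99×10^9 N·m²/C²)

E ≈ 2.25×10^6 N/C

Use a concentric Gaussian sphere at r = 0.0655 m (r < R).
For a uniform sphere the enclosed fraction is (r/R)³, so Q_enc = (13.7 μC)(0.0655/0.153)³ = 1.075e-6 C.
Since E is radial and uniform over the Gaussian sphere, Φ = E·4πr² = Q_enc/ε₀.
E = k|Q_enc|/r² = (8.99×10^9)(1.075×10^-6)/(0.0655)² = 2.25e6 N/C.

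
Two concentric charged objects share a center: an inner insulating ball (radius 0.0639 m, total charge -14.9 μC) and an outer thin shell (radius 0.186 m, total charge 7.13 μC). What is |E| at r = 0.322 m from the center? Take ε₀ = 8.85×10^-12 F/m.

E ≈ 6.74×10^5 N/C

Take a concentric spherical Gaussian surface of radius r = 0.322 m (r > 0.186 m, enclosing both).
Q_enc = (-14.9 μC) + (7.13 μC) = -7.77×10^-6 C.
Gauss's law: E·4πr² = Q_enc/ε₀.
E = |Q_enc|/(4πε₀r²) = (7.77e-6)/(4π·8.85×10^-12·(0.322)²) = 6.74×10^5 N/C.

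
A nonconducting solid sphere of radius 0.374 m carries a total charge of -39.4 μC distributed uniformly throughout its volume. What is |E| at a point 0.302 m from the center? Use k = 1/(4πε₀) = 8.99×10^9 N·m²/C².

|E| = 2.04e6 N/C

By spherical symmetry E is radial; choose a Gaussian sphere of radius r = 0.302 m (r < R).
For a uniform sphere the enclosed fraction is (r/R)³, so Q_enc = (-39.4 μC)(0.302/0.374)³ = -2.074×10^-5 C.
By Gauss's law, ∮E·dA = E·4πr² = Q_enc/ε₀.
E = k|Q_enc|/r² = (8.99×10^9)(2.074×10^-5)/(0.302)² = 2.04×10^6 N/C.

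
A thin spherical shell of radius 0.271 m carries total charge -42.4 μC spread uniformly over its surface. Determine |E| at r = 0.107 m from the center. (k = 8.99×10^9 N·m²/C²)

Symmetry ⇒ E = E(r) r̂. Gaussian sphere of radius r = 0.107 m (inside the shell, r < 0.271 m).
No charge lies within this surface, so Q_enc = 0 and Gauss's law gives E·4πr² = 0 ⇒ E = 0.

|E| = 0 N/C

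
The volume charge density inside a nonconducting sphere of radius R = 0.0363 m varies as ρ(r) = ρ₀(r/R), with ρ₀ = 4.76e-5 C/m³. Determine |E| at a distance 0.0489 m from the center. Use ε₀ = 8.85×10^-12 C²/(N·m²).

E ≈ 2.69×10^4 N/C

By spherical symmetry E is radial; choose a Gaussian sphere of radius r = 0.0489 m (r > R, all charge enclosed).
Q_enc = 4π ∫₀^R ρ₀(r'/R)^1 r'² dr' = 4πρ₀R³/4 = 7.153e-9 C.
Applying ∮E·dA = Q_enc/ε₀ with Φ = E(4πr²):
E = |Q_enc|/(4πε₀r²) = (7.153×10^-9)/(4π·8.85×10^-12·(0.0489)²) = 2.69×10^4 N/C.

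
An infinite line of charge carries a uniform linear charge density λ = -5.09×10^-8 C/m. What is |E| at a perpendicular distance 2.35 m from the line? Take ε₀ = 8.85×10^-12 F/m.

E ≈ 390 N/C

Choose a coaxial cylinder of radius r = 2.35 m (arbitrary length L) as the Gaussian surface.
Q_enc = λL, so λ_enc = -5.09×10^-8 C/m.
Applying ∮E·dA = Q_enc/ε₀ with the end caps contributing no flux:
E = |λ_enc|/(2πε₀r) = (5.09e-8)/(2π·8.85×10^-12·2.35) = 390 N/C.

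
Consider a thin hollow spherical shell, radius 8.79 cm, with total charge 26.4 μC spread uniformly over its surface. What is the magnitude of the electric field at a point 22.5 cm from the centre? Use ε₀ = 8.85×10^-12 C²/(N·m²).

|E| ≈ 4.69×10^6 N/C

By spherical symmetry E is radial; choose a Gaussian sphere of radius r = 22.5 cm (r > 8.79 cm).
The entire shell is enclosed: Q_enc = 2.64×10^-5 C.
Gauss's law: E·4πr² = Q_enc/ε₀.
E = |Q_enc|/(4πε₀r²) = (2.64×10^-5)/(4π·8.85×10^-12·(0.225)²) = 4.69×10^6 N/C.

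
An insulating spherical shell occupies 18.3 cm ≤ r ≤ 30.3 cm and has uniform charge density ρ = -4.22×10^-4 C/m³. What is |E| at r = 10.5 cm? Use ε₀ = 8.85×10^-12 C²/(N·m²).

|E| = 0 N/C

Take a concentric spherical Gaussian surface of radius r = 10.5 cm (r < 18.3 cm, inside the empty cavity).
Q_enc = 0 (all charge lies at larger r); Gauss's law gives E = 0.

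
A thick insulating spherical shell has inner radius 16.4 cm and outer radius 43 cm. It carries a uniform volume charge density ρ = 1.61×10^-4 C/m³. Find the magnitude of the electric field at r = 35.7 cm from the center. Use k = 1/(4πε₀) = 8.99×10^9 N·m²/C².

E = 1.95×10^6 N/C

Use a concentric Gaussian sphere at r = 35.7 cm (within the shell material, 16.4 cm < r < 43 cm).
Only the shell between 16.4 cm and r is enclosed: Q_enc = ρ·(4π/3)(r³ − a³) = (1.61e-4)·(4π/3)·((0.357)³ − (0.164)³) = 2.771×10^-5 C.
Gauss's law: E·4πr² = Q_enc/ε₀.
E = k|Q_enc|/r² = (8.99×10^9)(2.771e-5)/(0.357)² = 1.95e6 N/C.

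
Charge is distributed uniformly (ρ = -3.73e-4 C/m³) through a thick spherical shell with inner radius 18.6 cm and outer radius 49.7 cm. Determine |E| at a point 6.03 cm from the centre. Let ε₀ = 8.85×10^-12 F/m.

Symmetry ⇒ E = E(r) r̂. Gaussian sphere of radius r = 6.03 cm (r < 18.6 cm, inside the empty cavity).
No charge is enclosed, so by Gauss's law E·4πr² = 0 ⇒ E = 0.

E = 0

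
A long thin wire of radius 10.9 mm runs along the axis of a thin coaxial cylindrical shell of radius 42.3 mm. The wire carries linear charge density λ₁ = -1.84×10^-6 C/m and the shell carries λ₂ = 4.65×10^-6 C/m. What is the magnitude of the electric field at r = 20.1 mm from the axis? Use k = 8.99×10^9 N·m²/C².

Choose a coaxial cylinder of radius r = 20.1 mm (arbitrary length L) as the Gaussian surface (between the conductors, 10.9 mm < r < 42.3 mm).
Only the inner wire is enclosed; the outer shell contributes nothing inside itself. λ_enc = λ₁ = -1.84×10^-6 C/m.
Gauss's law: E·2πrL = λ_enc L/ε₀.
E = 2k|λ_enc|/r = 2(8.99×10^9)(1.84×10^-6)/(0.0201) = 1.65×10^6 N/C.

E ≈ 1.65×10^6 N/C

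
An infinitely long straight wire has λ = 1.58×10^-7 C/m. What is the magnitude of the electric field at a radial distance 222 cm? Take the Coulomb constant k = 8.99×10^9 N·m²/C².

E = 1.28×10^3 N/C

Take a coaxial cylindrical Gaussian surface of radius r = 222 cm and length L.
Q_enc = λL, so λ_enc = 1.58e-7 C/m.
Since E is radial and uniform over the curved surface, Φ = E·2πrL = Q_enc/ε₀ = λ_enc L/ε₀.
E = 2k|λ_enc|/r = 2(8.99×10^9)(1.58×10^-7)/(2.22) = 1.28×10^3 N/C.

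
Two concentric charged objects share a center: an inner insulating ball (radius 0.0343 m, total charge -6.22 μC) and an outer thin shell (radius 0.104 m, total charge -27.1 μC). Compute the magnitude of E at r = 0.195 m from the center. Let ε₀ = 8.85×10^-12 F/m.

|E| ≈ 7.88e6 N/C

By spherical symmetry E is radial; choose a Gaussian sphere of radius r = 0.195 m (r > 0.104 m, enclosing both).
Q_enc = (-6.22 μC) + (-27.1 μC) = -3.332×10^-5 C.
By Gauss's law, ∮E·dA = E·4πr² = Q_enc/ε₀.
E = |Q_enc|/(4πε₀r²) = (3.332×10^-5)/(4π·8.85×10^-12·(0.195)²) = 7.88e6 N/C.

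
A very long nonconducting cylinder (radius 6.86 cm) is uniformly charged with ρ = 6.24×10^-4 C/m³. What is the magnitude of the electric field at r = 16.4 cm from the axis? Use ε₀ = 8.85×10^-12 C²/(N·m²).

Take a coaxial cylindrical Gaussian surface of radius r = 16.4 cm and length L (r > 6.86 cm, full cross-section enclosed).
λ_enc = ρ·πR² = (6.24×10^-4)π(0.0686)² = 9.225×10^-6 C/m.
Since E is radial and uniform over the curved surface, Φ = E·2πrL = Q_enc/ε₀ = λ_enc L/ε₀.
E = |λ_enc|/(2πε₀r) = (9.225e-6)/(2π·8.85×10^-12·0.164) = 1.01×10^6 N/C.

1.01×10^6 N/C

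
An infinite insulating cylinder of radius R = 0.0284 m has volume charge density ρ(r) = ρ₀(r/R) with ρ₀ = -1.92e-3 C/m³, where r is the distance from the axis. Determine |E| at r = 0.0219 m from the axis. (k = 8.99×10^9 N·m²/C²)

|E| = 1.22e6 V/m

Take a coaxial cylindrical Gaussian surface of radius r = 0.0219 m and length L (r < R).
Integrating ρ over the cross-section to radius r: λ_enc = (2πρ₀/R) ∫₀^r r'^2 dr' = 2πρ₀ r^3/(3·R) = -1.487e-6 C/m.
Gauss's law: E·2πrL = λ_enc L/ε₀.
E = 2k|λ_enc|/r = 2(8.99×10^9)(1.487×10^-6)/(0.0219) = 1.22×10^6 N/C.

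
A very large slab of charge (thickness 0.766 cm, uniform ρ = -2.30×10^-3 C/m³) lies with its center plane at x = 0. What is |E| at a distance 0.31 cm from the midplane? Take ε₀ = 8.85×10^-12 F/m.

By symmetry E is perpendicular to the slab. A Gaussian pillbox from −0.31 cm to +0.31 cm (face area A) lies entirely within the slab.
Q_enc = ρ·(2x)·A and flux = 2EA, so 2EA = 2ρxA/ε₀ ⇒ E = |ρ|x/ε₀.
E = (2.30×10^-3)(0.0031)/(8.85×10^-12) = 8.06×10^5 N/C.

|E| = 8.06e5 N/C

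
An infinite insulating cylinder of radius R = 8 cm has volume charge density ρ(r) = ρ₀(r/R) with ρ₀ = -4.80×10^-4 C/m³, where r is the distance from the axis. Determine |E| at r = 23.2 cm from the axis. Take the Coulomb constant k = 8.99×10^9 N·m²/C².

Coaxial Gaussian cylinder, radius r = 23.2 cm, length L (r > R, full charge per length enclosed).
λ_enc = 2π ∫₀^R ρ₀(r'/R)^1 r' dr' = 2πρ₀R²/3 = -6.434×10^-6 C/m.
By Gauss's law (flux through the curved wall only), E·2πrL = λ_enc L/ε₀.
E = 2k|λ_enc|/r = 2(8.99×10^9)(6.434e-6)/(0.232) = 4.99×10^5 N/C.

E ≈ 4.99e5 V/m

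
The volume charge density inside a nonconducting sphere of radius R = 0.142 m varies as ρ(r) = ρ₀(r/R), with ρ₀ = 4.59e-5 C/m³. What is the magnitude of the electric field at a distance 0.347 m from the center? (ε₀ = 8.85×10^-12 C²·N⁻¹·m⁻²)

|E| ≈ 3.08e4 N/C

Use a concentric Gaussian sphere at r = 0.347 m (r > R, all charge enclosed).
Q_enc = 4π ∫₀^R ρ₀(r'/R)^1 r'² dr' = 4πρ₀R³/4 = 4.129×10^-7 C.
Gauss's law: E·4πr² = Q_enc/ε₀.
E = |Q_enc|/(4πε₀r²) = (4.129e-7)/(4π·8.85×10^-12·(0.347)²) = 3.08×10^4 N/C.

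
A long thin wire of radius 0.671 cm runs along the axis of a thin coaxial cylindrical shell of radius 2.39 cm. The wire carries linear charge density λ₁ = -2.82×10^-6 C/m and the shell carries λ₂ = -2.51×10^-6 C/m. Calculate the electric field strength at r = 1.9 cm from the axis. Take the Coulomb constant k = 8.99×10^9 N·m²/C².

2.67×10^6 N/C

Coaxial Gaussian cylinder, radius r = 1.9 cm, length L (between the conductors, 0.671 cm < r < 2.39 cm).
The shell at 2.39 cm lies outside the Gaussian surface, so λ_enc = λ₁ = -2.82×10^-6 C/m.
Applying ∮E·dA = Q_enc/ε₀ with the end caps contributing no flux:
E = 2k|λ_enc|/r = 2(8.99×10^9)(2.82e-6)/(0.019) = 2.67×10^6 N/C.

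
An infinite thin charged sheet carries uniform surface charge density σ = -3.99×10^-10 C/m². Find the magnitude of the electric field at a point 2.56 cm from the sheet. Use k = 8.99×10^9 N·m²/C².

By planar symmetry E is perpendicular to the sheet and uniform; use a Gaussian pillbox with flat faces of area A on each side of the sheet.
Flux Φ = 2EA and Q_enc = σA, so 2EA = σA/ε₀ ⇒ E = |σ|/(2ε₀), independent of distance.
E = 2πk|σ| = 2π(8.99×10^9)(3.99×10^-10) = 22.5 N/C.

E ≈ 22.5 N/C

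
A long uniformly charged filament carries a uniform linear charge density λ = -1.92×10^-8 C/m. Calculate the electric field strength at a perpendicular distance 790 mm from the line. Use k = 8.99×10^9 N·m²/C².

|E| = 437 V/m

By cylindrical symmetry E is radial; use a coaxial Gaussian cylinder of radius 790 mm and length L.
Q_enc = λL, so λ_enc = -1.92×10^-8 C/m.
Gauss's law: E·2πrL = λ_enc L/ε₀.
E = 2k|λ_enc|/r = 2(8.99×10^9)(1.92e-8)/(0.79) = 437 N/C.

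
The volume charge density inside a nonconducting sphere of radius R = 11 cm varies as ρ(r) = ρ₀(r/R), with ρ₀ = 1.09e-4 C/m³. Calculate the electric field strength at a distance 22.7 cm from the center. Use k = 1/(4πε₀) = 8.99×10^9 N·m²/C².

|E| ≈ 7.95e4 V/m

Symmetry ⇒ E = E(r) r̂. Gaussian sphere of radius r = 22.7 cm (r > R, all charge enclosed).
Q_enc = 4π ∫₀^R ρ₀(r'/R)^1 r'² dr' = 4πρ₀R³/4 = 4.558e-7 C.
Gauss's law: E·4πr² = Q_enc/ε₀.
E = k|Q_enc|/r² = (8.99×10^9)(4.558×10^-7)/(0.227)² = 7.95e4 N/C.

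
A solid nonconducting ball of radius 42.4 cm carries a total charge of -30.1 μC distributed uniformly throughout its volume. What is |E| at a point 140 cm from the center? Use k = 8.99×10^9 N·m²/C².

E ≈ 1.38×10^5 N/C

Symmetry ⇒ E = E(r) r̂. Gaussian sphere of radius r = 140 cm (r > R, so the entire charge is enclosed).
Q_enc = -30.1 μC = -3.01×10^-5 C.
Applying ∮E·dA = Q_enc/ε₀ with Φ = E(4πr²):
E = k|Q_enc|/r² = (8.99×10^9)(3.01×10^-5)/(1.4)² = 1.38×10^5 N/C.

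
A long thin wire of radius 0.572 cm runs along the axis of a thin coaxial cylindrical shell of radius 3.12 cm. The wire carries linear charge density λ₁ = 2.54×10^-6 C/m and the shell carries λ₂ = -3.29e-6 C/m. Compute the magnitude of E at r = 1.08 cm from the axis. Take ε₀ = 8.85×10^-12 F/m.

Choose a coaxial cylinder of radius r = 1.08 cm (arbitrary length L) as the Gaussian surface (between the conductors, 0.572 cm < r < 3.12 cm).
The shell at 3.12 cm lies outside the Gaussian surface, so λ_enc = λ₁ = 2.54e-6 C/m.
Gauss's law: E·2πrL = λ_enc L/ε₀.
E = |λ_enc|/(2πε₀r) = (2.54e-6)/(2π·8.85×10^-12·0.0108) = 4.23×10^6 N/C.

E = 4.23e6 N/C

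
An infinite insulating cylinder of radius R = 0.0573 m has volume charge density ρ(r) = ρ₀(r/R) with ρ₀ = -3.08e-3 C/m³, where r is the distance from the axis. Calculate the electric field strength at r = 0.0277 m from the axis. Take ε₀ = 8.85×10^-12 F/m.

Take a coaxial cylindrical Gaussian surface of radius r = 0.0277 m and length L (r < R).
Integrating ρ over the cross-section to radius r: λ_enc = (2πρ₀/R) ∫₀^r r'^2 dr' = 2πρ₀ r^3/(3·R) = -2.393×10^-6 C/m.
Applying ∮E·dA = Q_enc/ε₀ with the end caps contributing no flux:
E = |λ_enc|/(2πε₀r) = (2.393×10^-6)/(2π·8.85×10^-12·0.0277) = 1.55e6 N/C.

E = 1.55e6 V/m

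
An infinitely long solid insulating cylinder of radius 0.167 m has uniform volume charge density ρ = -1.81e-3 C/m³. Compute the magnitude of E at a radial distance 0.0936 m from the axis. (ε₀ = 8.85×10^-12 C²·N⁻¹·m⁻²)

Coaxial Gaussian cylinder, radius r = 0.0936 m, length L (r < R).
Charge inside radius r per length L is ρ·πr²·L, so λ_enc = ρπr² = -4.982×10^-5 C/m.
By Gauss's law (flux through the curved wall only), E·2πrL = λ_enc L/ε₀.
E = |λ_enc|/(2πε₀r) = (4.982e-5)/(2π·8.85×10^-12·0.0936) = 9.57×10^6 N/C.

9.57×10^6 V/m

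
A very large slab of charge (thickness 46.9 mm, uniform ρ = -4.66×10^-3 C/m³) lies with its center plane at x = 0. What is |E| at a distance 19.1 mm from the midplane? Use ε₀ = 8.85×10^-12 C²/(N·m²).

|E| ≈ 1.01×10^7 N/C

By symmetry E is perpendicular to the slab. A Gaussian pillbox from −19.1 mm to +19.1 mm (face area A) lies entirely within the slab.
Q_enc = ρ·(2x)·A and flux = 2EA, so 2EA = 2ρxA/ε₀ ⇒ E = |ρ|x/ε₀.
E = (4.66×10^-3)(0.0191)/(8.85×10^-12) = 1.01×10^7 N/C.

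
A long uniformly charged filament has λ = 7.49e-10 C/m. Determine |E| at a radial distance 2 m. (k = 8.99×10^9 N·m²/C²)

By cylindrical symmetry E is radial; use a coaxial Gaussian cylinder of radius 2 m and length L.
Q_enc = λL, so λ_enc = 7.49e-10 C/m.
Since E is radial and uniform over the curved surface, Φ = E·2πrL = Q_enc/ε₀ = λ_enc L/ε₀.
E = 2k|λ_enc|/r = 2(8.99×10^9)(7.49×10^-10)/(2) = 6.73 N/C.

6.73 N/C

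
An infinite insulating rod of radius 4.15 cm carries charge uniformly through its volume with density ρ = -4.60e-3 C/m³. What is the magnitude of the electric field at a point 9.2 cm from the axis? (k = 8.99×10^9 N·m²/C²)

4.86e6 V/m

By cylindrical symmetry E is radial; use a coaxial Gaussian cylinder of radius 9.2 cm and length L (r > 4.15 cm, full cross-section enclosed).
λ_enc = ρ·πR² = (-4.60e-3)π(0.0415)² = -2.489×10^-5 C/m.
By Gauss's law (flux through the curved wall only), E·2πrL = λ_enc L/ε₀.
E = 2k|λ_enc|/r = 2(8.99×10^9)(2.489×10^-5)/(0.092) = 4.86e6 N/C.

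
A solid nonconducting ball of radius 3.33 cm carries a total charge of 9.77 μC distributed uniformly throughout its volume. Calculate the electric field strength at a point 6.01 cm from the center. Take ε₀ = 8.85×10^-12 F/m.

2.43×10^7 N/C

Use a concentric Gaussian sphere at r = 6.01 cm (r > R, so the entire charge is enclosed).
Q_enc = 9.77 μC = 9.77×10^-6 C.
Since E is radial and uniform over the Gaussian sphere, Φ = E·4πr² = Q_enc/ε₀.
E = |Q_enc|/(4πε₀r²) = (9.77×10^-6)/(4π·8.85×10^-12·(0.0601)²) = 2.43×10^7 N/C.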